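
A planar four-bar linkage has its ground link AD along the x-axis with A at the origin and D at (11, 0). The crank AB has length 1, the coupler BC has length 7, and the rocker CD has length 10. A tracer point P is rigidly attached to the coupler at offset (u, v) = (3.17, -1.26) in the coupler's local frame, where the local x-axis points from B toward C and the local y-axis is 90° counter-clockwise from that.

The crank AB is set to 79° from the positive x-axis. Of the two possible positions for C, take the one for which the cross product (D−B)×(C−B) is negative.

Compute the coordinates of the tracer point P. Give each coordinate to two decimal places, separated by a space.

A=(0,0), D=(11.00,0)
B = A + 1.00·(cos79°, sin79°) = (0.1908, 0.9816)
|BD| = 10.8537
circle(B,7.00) ∩ circle(D,10.00): a=3.0774, h=6.2873
  candidates: C₊=(3.8242,6.9648) cross=68.240; C₋=(2.6870,-5.5582) cross=-68.240
  mode - wants cross < 0 → take C=(2.6870,-5.5582) (cross=-68.240)
ex = (C−B)/|BC| = (0.3566,-0.9343); ey = (0.9343,0.3566)
P = B + 3.17·ex + -1.26·ey = (0.1440,-2.4293)

0.14 -2.43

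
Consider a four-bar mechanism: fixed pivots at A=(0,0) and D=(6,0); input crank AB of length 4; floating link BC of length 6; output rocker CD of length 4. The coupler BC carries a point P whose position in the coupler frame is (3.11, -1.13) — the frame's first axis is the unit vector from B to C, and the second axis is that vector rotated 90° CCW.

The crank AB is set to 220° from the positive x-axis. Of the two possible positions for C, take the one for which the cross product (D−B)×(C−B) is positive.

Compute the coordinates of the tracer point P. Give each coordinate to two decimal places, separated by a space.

A=(0,0), D=(6.00,0)
B = A + 4.00·(cos220°, sin220°) = (-3.0642, -2.5712)
|BD| = 9.4218
circle(B,6.00) ∩ circle(D,4.00): a=5.7723, h=1.6374
  candidates: C₊=(2.0422,0.5793) cross=15.427; C₋=(2.9358,-2.5712) cross=-15.427
  mode + wants cross > 0 → take C=(2.0422,0.5793) (cross=15.427)
ex = (C−B)/|BC| = (0.8511,0.5251); ey = (-0.5251,0.8511)
P = B + 3.11·ex + -1.13·ey = (0.1759,-1.8999)

0.18 -1.90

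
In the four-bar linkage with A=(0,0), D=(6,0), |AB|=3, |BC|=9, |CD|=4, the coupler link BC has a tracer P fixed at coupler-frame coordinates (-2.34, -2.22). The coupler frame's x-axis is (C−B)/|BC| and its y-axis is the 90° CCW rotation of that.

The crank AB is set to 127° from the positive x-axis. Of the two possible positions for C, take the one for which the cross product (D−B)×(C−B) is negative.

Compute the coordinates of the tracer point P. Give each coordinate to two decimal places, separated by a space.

A=(0,0), D=(6.00,0)
B = A + 3.00·(cos127°, sin127°) = (-1.8054, 2.3959)
|BD| = 8.1649
circle(B,9.00) ∩ circle(D,4.00): a=8.0629, h=3.9987
  candidates: C₊=(7.0759,3.8526) cross=32.649; C₋=(4.7291,-3.7927) cross=-32.649
  mode - wants cross < 0 → take C=(4.7291,-3.7927) (cross=-32.649)
ex = (C−B)/|BC| = (0.7261,-0.6876); ey = (0.6876,0.7261)
P = B + -2.34·ex + -2.22·ey = (-5.0310,2.3931)

-5.03 2.39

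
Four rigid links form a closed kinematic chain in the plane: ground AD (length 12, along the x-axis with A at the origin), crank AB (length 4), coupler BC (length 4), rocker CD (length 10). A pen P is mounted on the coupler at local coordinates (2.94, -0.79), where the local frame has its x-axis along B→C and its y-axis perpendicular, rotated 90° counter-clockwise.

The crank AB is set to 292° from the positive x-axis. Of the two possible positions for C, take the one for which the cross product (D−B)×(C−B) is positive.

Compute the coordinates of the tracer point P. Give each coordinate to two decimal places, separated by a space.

A=(0,0), D=(12.00,0)
B = A + 4.00·(cos292°, sin292°) = (1.4984, -3.7087)
|BD| = 11.1372
circle(B,4.00) ∩ circle(D,10.00): a=1.7975, h=3.5734
  candidates: C₊=(2.0034,0.2593) cross=39.798; C₋=(4.3833,-6.4796) cross=-39.798
  mode + wants cross > 0 → take C=(2.0034,0.2593) (cross=39.798)
ex = (C−B)/|BC| = (0.1262,0.9920); ey = (-0.9920,0.1262)
P = B + 2.94·ex + -0.79·ey = (2.6532,-0.8920)

2.65 -0.89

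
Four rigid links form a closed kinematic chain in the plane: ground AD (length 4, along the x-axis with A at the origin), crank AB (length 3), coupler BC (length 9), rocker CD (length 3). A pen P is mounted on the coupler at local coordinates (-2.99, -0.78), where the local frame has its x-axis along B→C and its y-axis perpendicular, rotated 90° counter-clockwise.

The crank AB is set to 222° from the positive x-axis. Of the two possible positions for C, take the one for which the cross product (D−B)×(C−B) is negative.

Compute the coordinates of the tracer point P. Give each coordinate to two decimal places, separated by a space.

-5.14 -3.04

A=(0,0), D=(4.00,0)
B = A + 3.00·(cos222°, sin222°) = (-2.2294, -2.0074)
|BD| = 6.5449
circle(B,9.00) ∩ circle(D,3.00): a=8.7729, h=2.0089
  candidates: C₊=(5.5045,2.5955) cross=13.148; C₋=(6.7368,-1.2287) cross=-13.148
  mode - wants cross < 0 → take C=(6.7368,-1.2287) (cross=-13.148)
ex = (C−B)/|BC| = (0.9963,0.0865); ey = (-0.0865,0.9963)
P = B + -2.99·ex + -0.78·ey = (-5.1407,-3.0432)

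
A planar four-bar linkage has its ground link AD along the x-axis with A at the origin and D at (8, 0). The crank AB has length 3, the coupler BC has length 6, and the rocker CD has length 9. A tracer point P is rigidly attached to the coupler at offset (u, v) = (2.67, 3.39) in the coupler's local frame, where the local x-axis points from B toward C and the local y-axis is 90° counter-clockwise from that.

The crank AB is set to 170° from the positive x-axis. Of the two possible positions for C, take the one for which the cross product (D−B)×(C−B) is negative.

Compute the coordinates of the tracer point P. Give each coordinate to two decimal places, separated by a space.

1.34 0.07

A=(0,0), D=(8.00,0)
B = A + 3.00·(cos170°, sin170°) = (-2.9544, 0.5209)
|BD| = 10.9668
circle(B,6.00) ∩ circle(D,9.00): a=3.4318, h=4.9217
  candidates: C₊=(0.7072,5.2741) cross=53.975; C₋=(0.2397,-4.5582) cross=-53.975
  mode - wants cross < 0 → take C=(0.2397,-4.5582) (cross=-53.975)
ex = (C−B)/|BC| = (0.5323,-0.8465); ey = (0.8465,0.5323)
P = B + 2.67·ex + 3.39·ey = (1.3367,0.0654)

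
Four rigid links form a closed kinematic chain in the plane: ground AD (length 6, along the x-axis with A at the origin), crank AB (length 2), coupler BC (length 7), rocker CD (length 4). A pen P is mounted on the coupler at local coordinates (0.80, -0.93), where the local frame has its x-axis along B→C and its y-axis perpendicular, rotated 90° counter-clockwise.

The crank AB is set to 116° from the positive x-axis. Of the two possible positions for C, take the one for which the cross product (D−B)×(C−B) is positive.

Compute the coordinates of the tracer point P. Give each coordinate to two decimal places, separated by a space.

0.17 1.17

A=(0,0), D=(6.00,0)
B = A + 2.00·(cos116°, sin116°) = (-0.8767, 1.7976)
|BD| = 7.1078
circle(B,7.00) ∩ circle(D,4.00): a=5.8753, h=3.8054
  candidates: C₊=(5.7699,3.9934) cross=27.048; C₋=(3.8452,-3.3700) cross=-27.048
  mode + wants cross > 0 → take C=(5.7699,3.9934) (cross=27.048)
ex = (C−B)/|BC| = (0.9495,0.3137); ey = (-0.3137,0.9495)
P = B + 0.80·ex + -0.93·ey = (0.1746,1.1655)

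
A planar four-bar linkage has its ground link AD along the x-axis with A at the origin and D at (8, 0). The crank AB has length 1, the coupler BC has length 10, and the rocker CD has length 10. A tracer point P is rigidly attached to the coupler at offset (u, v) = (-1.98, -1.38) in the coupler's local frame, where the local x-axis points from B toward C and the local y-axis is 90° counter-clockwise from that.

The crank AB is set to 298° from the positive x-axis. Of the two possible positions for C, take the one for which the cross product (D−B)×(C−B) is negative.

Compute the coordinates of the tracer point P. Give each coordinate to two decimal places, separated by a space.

-1.70 0.18

A=(0,0), D=(8.00,0)
B = A + 1.00·(cos298°, sin298°) = (0.4695, -0.8829)
|BD| = 7.5821
circle(B,10.00) ∩ circle(D,10.00): a=3.7911, h=9.2535
  candidates: C₊=(3.1571,8.7491) cross=70.161; C₋=(5.3123,-9.6321) cross=-70.161
  mode - wants cross < 0 → take C=(5.3123,-9.6321) (cross=-70.161)
ex = (C−B)/|BC| = (0.4843,-0.8749); ey = (0.8749,0.4843)
P = B + -1.98·ex + -1.38·ey = (-1.6968,0.1811)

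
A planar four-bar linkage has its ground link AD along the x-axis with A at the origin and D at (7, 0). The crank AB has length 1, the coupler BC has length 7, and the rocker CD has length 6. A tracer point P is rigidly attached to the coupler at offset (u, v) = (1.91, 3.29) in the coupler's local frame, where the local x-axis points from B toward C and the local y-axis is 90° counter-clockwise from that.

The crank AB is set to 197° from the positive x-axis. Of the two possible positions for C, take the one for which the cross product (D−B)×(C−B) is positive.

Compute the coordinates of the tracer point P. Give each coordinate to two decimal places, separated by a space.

A=(0,0), D=(7.00,0)
B = A + 1.00·(cos197°, sin197°) = (-0.9563, -0.2924)
|BD| = 7.9617
circle(B,7.00) ∩ circle(D,6.00): a=4.7972, h=5.0977
  candidates: C₊=(3.6505,4.9780) cross=40.586; C₋=(4.0249,-5.2105) cross=-40.586
  mode + wants cross > 0 → take C=(3.6505,4.9780) (cross=40.586)
ex = (C−B)/|BC| = (0.6581,0.7529); ey = (-0.7529,0.6581)
P = B + 1.91·ex + 3.29·ey = (-2.1764,3.3109)

-2.18 3.31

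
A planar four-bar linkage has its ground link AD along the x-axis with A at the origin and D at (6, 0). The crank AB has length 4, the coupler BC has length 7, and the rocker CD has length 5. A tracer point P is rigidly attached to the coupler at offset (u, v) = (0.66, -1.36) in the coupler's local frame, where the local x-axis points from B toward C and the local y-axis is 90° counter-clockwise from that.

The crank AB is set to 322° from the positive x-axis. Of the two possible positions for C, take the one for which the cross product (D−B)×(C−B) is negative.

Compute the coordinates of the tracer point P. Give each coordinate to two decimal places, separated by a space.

A=(0,0), D=(6.00,0)
B = A + 4.00·(cos322°, sin322°) = (3.1520, -2.4626)
|BD| = 3.7650
circle(B,7.00) ∩ circle(D,5.00): a=5.0697, h=4.8268
  candidates: C₊=(3.8298,4.5045) cross=18.173; C₋=(10.1440,-2.7977) cross=-18.173
  mode - wants cross < 0 → take C=(10.1440,-2.7977) (cross=-18.173)
ex = (C−B)/|BC| = (0.9989,-0.0479); ey = (0.0479,0.9989)
P = B + 0.66·ex + -1.36·ey = (3.7462,-3.8527)

3.75 -3.85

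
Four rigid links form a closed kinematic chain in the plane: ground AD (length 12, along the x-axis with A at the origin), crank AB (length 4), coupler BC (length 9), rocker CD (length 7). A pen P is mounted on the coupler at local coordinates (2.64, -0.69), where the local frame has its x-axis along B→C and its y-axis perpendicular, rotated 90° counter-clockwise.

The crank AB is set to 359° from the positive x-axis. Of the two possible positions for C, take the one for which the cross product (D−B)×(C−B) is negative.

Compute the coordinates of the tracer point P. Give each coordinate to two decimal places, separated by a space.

5.27 -2.49

A=(0,0), D=(12.00,0)
B = A + 4.00·(cos359°, sin359°) = (3.9994, -0.0698)
|BD| = 8.0009
circle(B,9.00) ∩ circle(D,7.00): a=6.0002, h=6.7080
  candidates: C₊=(9.9409,6.6903) cross=53.670; C₋=(10.0579,-6.7252) cross=-53.670
  mode - wants cross < 0 → take C=(10.0579,-6.7252) (cross=-53.670)
ex = (C−B)/|BC| = (0.6732,-0.7395); ey = (0.7395,0.6732)
P = B + 2.64·ex + -0.69·ey = (5.2663,-2.4865)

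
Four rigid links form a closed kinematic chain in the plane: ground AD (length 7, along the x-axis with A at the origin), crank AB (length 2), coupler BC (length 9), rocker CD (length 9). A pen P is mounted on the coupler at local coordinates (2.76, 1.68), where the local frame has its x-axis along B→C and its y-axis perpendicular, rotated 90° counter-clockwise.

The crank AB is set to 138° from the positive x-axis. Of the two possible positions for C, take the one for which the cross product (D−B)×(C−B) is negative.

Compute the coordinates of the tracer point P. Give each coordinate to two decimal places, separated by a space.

A=(0,0), D=(7.00,0)
B = A + 2.00·(cos138°, sin138°) = (-1.4863, 1.3383)
|BD| = 8.5912
circle(B,9.00) ∩ circle(D,9.00): a=4.2956, h=7.9087
  candidates: C₊=(3.9888,8.4813) cross=67.945; C₋=(1.5249,-7.1431) cross=-67.945
  mode - wants cross < 0 → take C=(1.5249,-7.1431) (cross=-67.945)
ex = (C−B)/|BC| = (0.3346,-0.9424); ey = (0.9424,0.3346)
P = B + 2.76·ex + 1.68·ey = (1.0203,-0.7006)

1.02 -0.70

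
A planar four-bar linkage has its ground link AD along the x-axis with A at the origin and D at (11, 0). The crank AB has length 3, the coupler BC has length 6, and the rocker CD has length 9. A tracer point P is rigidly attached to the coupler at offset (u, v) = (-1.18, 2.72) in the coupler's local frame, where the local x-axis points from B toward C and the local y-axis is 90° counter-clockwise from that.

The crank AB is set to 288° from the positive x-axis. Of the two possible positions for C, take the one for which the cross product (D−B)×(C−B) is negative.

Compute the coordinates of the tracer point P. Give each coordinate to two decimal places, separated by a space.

A=(0,0), D=(11.00,0)
B = A + 3.00·(cos288°, sin288°) = (0.9271, -2.8532)
|BD| = 10.4692
circle(B,6.00) ∩ circle(D,9.00): a=3.0855, h=5.1459
  candidates: C₊=(2.4933,2.9388) cross=53.873; C₋=(5.2981,-6.9634) cross=-53.873
  mode - wants cross < 0 → take C=(5.2981,-6.9634) (cross=-53.873)
ex = (C−B)/|BC| = (0.7285,-0.6850); ey = (0.6850,0.7285)
P = B + -1.18·ex + 2.72·ey = (1.9307,-0.0633)

1.93 -0.06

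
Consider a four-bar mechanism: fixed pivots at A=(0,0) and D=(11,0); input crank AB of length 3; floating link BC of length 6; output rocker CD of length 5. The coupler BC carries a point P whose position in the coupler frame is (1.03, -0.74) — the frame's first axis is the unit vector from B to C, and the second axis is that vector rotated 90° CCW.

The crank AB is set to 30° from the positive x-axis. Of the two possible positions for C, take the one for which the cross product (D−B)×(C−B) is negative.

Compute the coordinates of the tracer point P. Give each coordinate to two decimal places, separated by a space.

A=(0,0), D=(11.00,0)
B = A + 3.00·(cos30°, sin30°) = (2.5981, 1.5000)
|BD| = 8.5348
circle(B,6.00) ∩ circle(D,5.00): a=4.9118, h=3.4459
  candidates: C₊=(8.0391,4.0290) cross=29.410; C₋=(6.8278,-2.7555) cross=-29.410
  mode - wants cross < 0 → take C=(6.8278,-2.7555) (cross=-29.410)
ex = (C−B)/|BC| = (0.7050,-0.7093); ey = (0.7093,0.7050)
P = B + 1.03·ex + -0.74·ey = (2.7993,0.2478)

2.80 0.25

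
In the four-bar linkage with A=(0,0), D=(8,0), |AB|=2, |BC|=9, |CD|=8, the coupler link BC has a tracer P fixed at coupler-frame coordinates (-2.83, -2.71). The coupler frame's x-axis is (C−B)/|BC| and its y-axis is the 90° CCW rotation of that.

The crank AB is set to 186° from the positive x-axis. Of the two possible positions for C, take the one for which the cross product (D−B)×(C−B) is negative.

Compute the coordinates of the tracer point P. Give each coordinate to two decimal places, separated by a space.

-5.90 0.10

A=(0,0), D=(8.00,0)
B = A + 2.00·(cos186°, sin186°) = (-1.9890, -0.2091)
|BD| = 9.9912
circle(B,9.00) ∩ circle(D,8.00): a=5.8464, h=6.8425
  candidates: C₊=(3.7129,6.7543) cross=68.365; C₋=(3.9992,-6.9277) cross=-68.365
  mode - wants cross < 0 → take C=(3.9992,-6.9277) (cross=-68.365)
ex = (C−B)/|BC| = (0.6654,-0.7465); ey = (0.7465,0.6654)
P = B + -2.83·ex + -2.71·ey = (-5.8951,0.1005)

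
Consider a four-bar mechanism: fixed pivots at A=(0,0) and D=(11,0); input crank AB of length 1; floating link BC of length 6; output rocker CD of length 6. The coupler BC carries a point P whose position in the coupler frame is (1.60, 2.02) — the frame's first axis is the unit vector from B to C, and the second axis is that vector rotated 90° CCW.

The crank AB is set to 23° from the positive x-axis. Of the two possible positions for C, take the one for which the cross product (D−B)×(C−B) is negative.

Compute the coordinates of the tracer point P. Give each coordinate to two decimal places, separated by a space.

A=(0,0), D=(11.00,0)
B = A + 1.00·(cos23°, sin23°) = (0.9205, 0.3907)
|BD| = 10.0871
circle(B,6.00) ∩ circle(D,6.00): a=5.0435, h=3.2500
  candidates: C₊=(6.0861,3.4430) cross=32.783; C₋=(5.8344,-3.0522) cross=-32.783
  mode - wants cross < 0 → take C=(5.8344,-3.0522) (cross=-32.783)
ex = (C−B)/|BC| = (0.8190,-0.5738); ey = (0.5738,0.8190)
P = B + 1.60·ex + 2.02·ey = (3.3900,1.1269)

3.39 1.13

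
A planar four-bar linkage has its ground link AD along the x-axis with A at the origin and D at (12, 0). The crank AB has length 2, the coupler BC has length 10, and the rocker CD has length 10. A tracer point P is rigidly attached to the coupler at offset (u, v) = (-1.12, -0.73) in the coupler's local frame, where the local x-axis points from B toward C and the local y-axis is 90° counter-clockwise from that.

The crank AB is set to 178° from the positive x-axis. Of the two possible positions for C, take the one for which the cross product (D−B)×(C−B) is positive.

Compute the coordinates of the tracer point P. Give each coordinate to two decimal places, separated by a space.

A=(0,0), D=(12.00,0)
B = A + 2.00·(cos178°, sin178°) = (-1.9988, 0.0698)
|BD| = 13.9990
circle(B,10.00) ∩ circle(D,10.00): a=6.9995, h=7.1419
  candidates: C₊=(5.0362,7.1768) cross=99.980; C₋=(4.9650,-7.1070) cross=-99.980
  mode + wants cross > 0 → take C=(5.0362,7.1768) (cross=99.980)
ex = (C−B)/|BC| = (0.7035,0.7107); ey = (-0.7107,0.7035)
P = B + -1.12·ex + -0.73·ey = (-2.2679,-1.2397)

-2.27 -1.24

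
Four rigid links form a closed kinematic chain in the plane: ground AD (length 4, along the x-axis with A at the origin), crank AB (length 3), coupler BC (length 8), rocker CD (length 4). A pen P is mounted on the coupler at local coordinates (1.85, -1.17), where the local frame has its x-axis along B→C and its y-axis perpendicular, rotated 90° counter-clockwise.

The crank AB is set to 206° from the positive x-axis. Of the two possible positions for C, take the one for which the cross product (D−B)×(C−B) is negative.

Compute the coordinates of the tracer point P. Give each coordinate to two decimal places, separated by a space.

A=(0,0), D=(4.00,0)
B = A + 3.00·(cos206°, sin206°) = (-2.6964, -1.3151)
|BD| = 6.8243
circle(B,8.00) ∩ circle(D,4.00): a=6.9290, h=3.9986
  candidates: C₊=(3.3322,3.9439) cross=27.288; C₋=(4.8733,-3.9035) cross=-27.288
  mode - wants cross < 0 → take C=(4.8733,-3.9035) (cross=-27.288)
ex = (C−B)/|BC| = (0.9462,-0.3235); ey = (0.3235,0.9462)
P = B + 1.85·ex + -1.17·ey = (-1.3244,-3.0207)

-1.32 -3.02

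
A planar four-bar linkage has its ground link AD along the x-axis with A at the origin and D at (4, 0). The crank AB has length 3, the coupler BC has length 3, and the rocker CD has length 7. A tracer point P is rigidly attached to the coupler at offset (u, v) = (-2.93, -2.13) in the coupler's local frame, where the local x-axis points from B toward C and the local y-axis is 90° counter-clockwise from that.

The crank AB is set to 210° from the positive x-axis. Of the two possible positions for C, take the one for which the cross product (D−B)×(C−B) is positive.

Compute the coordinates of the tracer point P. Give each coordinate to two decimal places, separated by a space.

A=(0,0), D=(4.00,0)
B = A + 3.00·(cos210°, sin210°) = (-2.5981, -1.5000)
|BD| = 6.7664
circle(B,3.00) ∩ circle(D,7.00): a=0.4274, h=2.9694
  candidates: C₊=(-2.8395,1.4903) cross=20.092; C₋=(-1.5230,-4.3008) cross=-20.092
  mode + wants cross > 0 → take C=(-2.8395,1.4903) (cross=20.092)
ex = (C−B)/|BC| = (-0.0805,0.9968); ey = (-0.9968,-0.0805)
P = B + -2.93·ex + -2.13·ey = (-0.2392,-4.2491)

-0.24 -4.25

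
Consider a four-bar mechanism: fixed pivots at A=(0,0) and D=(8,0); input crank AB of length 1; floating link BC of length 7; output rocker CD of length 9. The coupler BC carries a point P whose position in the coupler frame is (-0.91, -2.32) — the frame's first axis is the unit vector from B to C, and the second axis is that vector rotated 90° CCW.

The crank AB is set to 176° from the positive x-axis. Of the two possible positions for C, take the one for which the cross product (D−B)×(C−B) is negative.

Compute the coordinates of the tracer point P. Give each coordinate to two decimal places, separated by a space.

A=(0,0), D=(8.00,0)
B = A + 1.00·(cos176°, sin176°) = (-0.9976, 0.0698)
|BD| = 8.9978
circle(B,7.00) ∩ circle(D,9.00): a=2.7207, h=6.4496
  candidates: C₊=(1.7731,6.4981) cross=58.033; C₋=(1.6731,-6.4008) cross=-58.033
  mode - wants cross < 0 → take C=(1.6731,-6.4008) (cross=-58.033)
ex = (C−B)/|BC| = (0.3815,-0.9244); ey = (0.9244,0.3815)
P = B + -0.91·ex + -2.32·ey = (-3.4893,0.0258)

-3.49 0.03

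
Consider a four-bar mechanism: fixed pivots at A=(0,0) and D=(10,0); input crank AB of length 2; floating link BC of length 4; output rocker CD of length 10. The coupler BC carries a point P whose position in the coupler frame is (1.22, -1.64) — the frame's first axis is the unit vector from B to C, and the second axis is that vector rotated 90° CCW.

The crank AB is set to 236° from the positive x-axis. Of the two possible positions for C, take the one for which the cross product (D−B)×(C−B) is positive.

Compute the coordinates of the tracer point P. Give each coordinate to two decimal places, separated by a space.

0.84 -1.06

A=(0,0), D=(10.00,0)
B = A + 2.00·(cos236°, sin236°) = (-1.1184, -1.6581)
|BD| = 11.2413
circle(B,4.00) ∩ circle(D,10.00): a=1.8845, h=3.5283
  candidates: C₊=(0.2250,2.1096) cross=39.663; C₋=(1.2659,-4.8698) cross=-39.663
  mode + wants cross > 0 → take C=(0.2250,2.1096) (cross=39.663)
ex = (C−B)/|BC| = (0.3359,0.9419); ey = (-0.9419,0.3359)
P = B + 1.22·ex + -1.64·ey = (0.8361,-1.0597)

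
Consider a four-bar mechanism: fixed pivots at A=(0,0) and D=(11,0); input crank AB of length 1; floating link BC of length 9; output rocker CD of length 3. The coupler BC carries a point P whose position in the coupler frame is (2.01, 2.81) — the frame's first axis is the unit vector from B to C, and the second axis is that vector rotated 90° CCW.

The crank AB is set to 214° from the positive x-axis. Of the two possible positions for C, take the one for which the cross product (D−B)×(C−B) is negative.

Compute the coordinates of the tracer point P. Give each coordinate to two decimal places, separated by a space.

1.31 2.16

A=(0,0), D=(11.00,0)
B = A + 1.00·(cos214°, sin214°) = (-0.8290, -0.5592)
|BD| = 11.8422
circle(B,9.00) ∩ circle(D,3.00): a=8.9611, h=0.8360
  candidates: C₊=(8.0826,0.6990) cross=9.900; C₋=(8.1615,-0.9711) cross=-9.900
  mode - wants cross < 0 → take C=(8.1615,-0.9711) (cross=-9.900)
ex = (C−B)/|BC| = (0.9990,-0.0458); ey = (0.0458,0.9990)
P = B + 2.01·ex + 2.81·ey = (1.3075,2.1559)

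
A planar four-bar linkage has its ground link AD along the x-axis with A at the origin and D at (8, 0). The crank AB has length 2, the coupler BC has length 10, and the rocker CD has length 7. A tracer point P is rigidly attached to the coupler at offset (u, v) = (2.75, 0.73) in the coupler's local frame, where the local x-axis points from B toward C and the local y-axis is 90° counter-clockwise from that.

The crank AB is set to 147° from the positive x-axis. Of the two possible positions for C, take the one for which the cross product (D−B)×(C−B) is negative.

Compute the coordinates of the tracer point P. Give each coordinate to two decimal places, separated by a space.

0.71 -0.46

A=(0,0), D=(8.00,0)
B = A + 2.00·(cos147°, sin147°) = (-1.6773, 1.0893)
|BD| = 9.7385
circle(B,10.00) ∩ circle(D,7.00): a=7.4877, h=6.6283
  candidates: C₊=(6.5048,6.8384) cross=64.549; C₋=(5.0220,-6.3349) cross=-64.549
  mode - wants cross < 0 → take C=(5.0220,-6.3349) (cross=-64.549)
ex = (C−B)/|BC| = (0.6699,-0.7424); ey = (0.7424,0.6699)
P = B + 2.75·ex + 0.73·ey = (0.7069,-0.4633)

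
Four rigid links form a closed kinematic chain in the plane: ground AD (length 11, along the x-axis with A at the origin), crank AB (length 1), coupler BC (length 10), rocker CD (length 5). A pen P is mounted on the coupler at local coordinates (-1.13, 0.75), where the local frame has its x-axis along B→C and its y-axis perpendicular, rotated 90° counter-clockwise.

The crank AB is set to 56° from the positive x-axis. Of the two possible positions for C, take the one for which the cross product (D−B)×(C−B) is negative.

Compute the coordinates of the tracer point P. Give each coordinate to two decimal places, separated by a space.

A=(0,0), D=(11.00,0)
B = A + 1.00·(cos56°, sin56°) = (0.5592, 0.8290)
|BD| = 10.4737
circle(B,10.00) ∩ circle(D,5.00): a=8.8172, h=4.7177
  candidates: C₊=(9.7222,4.8340) cross=49.411; C₋=(8.9753,-4.5717) cross=-49.411
  mode - wants cross < 0 → take C=(8.9753,-4.5717) (cross=-49.411)
ex = (C−B)/|BC| = (0.8416,-0.5401); ey = (0.5401,0.8416)
P = B + -1.13·ex + 0.75·ey = (0.0132,2.0705)

0.01 2.07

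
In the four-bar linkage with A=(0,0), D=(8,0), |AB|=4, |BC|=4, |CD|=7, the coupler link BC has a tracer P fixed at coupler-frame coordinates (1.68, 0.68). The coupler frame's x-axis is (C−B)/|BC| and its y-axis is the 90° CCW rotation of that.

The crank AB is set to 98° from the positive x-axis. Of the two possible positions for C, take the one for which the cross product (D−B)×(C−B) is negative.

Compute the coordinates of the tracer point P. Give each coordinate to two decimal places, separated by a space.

A=(0,0), D=(8.00,0)
B = A + 4.00·(cos98°, sin98°) = (-0.5567, 3.9611)
|BD| = 9.4291
circle(B,4.00) ∩ circle(D,7.00): a=2.9646, h=2.6853
  candidates: C₊=(3.2617,5.1526) cross=25.320; C₋=(1.0056,0.2788) cross=-25.320
  mode - wants cross < 0 → take C=(1.0056,0.2788) (cross=-25.320)
ex = (C−B)/|BC| = (0.3906,-0.9206); ey = (0.9206,0.3906)
P = B + 1.68·ex + 0.68·ey = (0.7254,2.6801)

0.73 2.68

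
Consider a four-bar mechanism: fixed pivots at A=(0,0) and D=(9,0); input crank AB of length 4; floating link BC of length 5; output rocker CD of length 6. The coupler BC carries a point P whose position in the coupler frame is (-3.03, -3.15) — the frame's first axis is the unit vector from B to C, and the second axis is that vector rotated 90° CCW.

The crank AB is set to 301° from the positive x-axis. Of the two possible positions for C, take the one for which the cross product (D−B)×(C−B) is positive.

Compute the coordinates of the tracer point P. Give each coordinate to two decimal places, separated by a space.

4.45 -7.09

A=(0,0), D=(9.00,0)
B = A + 4.00·(cos301°, sin301°) = (2.0602, -3.4287)
|BD| = 7.7406
circle(B,5.00) ∩ circle(D,6.00): a=3.1598, h=3.8750
  candidates: C₊=(3.1766,1.4451) cross=29.995; C₋=(6.6095,-5.5032) cross=-29.995
  mode + wants cross > 0 → take C=(3.1766,1.4451) (cross=29.995)
ex = (C−B)/|BC| = (0.2233,0.9748); ey = (-0.9748,0.2233)
P = B + -3.03·ex + -3.15·ey = (4.4540,-7.0855)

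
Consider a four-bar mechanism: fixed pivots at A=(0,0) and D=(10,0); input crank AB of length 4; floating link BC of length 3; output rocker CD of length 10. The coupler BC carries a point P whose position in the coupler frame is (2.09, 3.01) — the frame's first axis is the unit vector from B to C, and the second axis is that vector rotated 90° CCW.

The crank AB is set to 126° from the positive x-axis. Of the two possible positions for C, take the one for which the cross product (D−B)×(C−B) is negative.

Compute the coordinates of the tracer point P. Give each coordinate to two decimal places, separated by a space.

1.08 4.53

A=(0,0), D=(10.00,0)
B = A + 4.00·(cos126°, sin126°) = (-2.3511, 3.2361)
|BD| = 12.7680
circle(B,3.00) ∩ circle(D,10.00): a=2.8204, h=1.0223
  candidates: C₊=(0.6363,3.5102) cross=13.053; C₋=(0.1181,1.5323) cross=-13.053
  mode - wants cross < 0 → take C=(0.1181,1.5323) (cross=-13.053)
ex = (C−B)/|BC| = (0.8231,-0.5679); ey = (0.5679,0.8231)
P = B + 2.09·ex + 3.01·ey = (1.0786,4.5266)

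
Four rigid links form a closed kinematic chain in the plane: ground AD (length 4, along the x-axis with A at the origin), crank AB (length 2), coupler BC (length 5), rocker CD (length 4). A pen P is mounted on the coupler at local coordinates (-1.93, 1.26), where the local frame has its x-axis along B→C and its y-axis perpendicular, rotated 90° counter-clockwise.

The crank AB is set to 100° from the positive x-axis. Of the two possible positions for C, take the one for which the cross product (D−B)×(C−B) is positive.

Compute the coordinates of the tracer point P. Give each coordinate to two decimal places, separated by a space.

-2.62 2.34

A=(0,0), D=(4.00,0)
B = A + 2.00·(cos100°, sin100°) = (-0.3473, 1.9696)
|BD| = 4.7727
circle(B,5.00) ∩ circle(D,4.00): a=3.3292, h=3.7305
  candidates: C₊=(4.2247,3.9937) cross=17.804; C₋=(1.1457,-2.8023) cross=-17.804
  mode + wants cross > 0 → take C=(4.2247,3.9937) (cross=17.804)
ex = (C−B)/|BC| = (0.9144,0.4048); ey = (-0.4048,0.9144)
P = B + -1.93·ex + 1.26·ey = (-2.6222,2.3405)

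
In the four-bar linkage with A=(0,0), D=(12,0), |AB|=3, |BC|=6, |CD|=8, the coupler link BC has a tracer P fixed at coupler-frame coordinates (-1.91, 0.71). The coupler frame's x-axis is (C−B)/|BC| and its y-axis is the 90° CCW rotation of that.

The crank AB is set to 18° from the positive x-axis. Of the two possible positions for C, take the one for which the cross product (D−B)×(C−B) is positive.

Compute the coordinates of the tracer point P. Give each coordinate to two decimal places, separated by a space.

1.14 -0.18

A=(0,0), D=(12.00,0)
B = A + 3.00·(cos18°, sin18°) = (2.8532, 0.9271)
|BD| = 9.1937
circle(B,6.00) ∩ circle(D,8.00): a=3.0741, h=5.1527
  candidates: C₊=(6.4311,5.7435) cross=47.372; C₋=(5.3920,-4.5093) cross=-47.372
  mode + wants cross > 0 → take C=(6.4311,5.7435) (cross=47.372)
ex = (C−B)/|BC| = (0.5963,0.8027); ey = (-0.8027,0.5963)
P = B + -1.91·ex + 0.71·ey = (1.1442,-0.1828)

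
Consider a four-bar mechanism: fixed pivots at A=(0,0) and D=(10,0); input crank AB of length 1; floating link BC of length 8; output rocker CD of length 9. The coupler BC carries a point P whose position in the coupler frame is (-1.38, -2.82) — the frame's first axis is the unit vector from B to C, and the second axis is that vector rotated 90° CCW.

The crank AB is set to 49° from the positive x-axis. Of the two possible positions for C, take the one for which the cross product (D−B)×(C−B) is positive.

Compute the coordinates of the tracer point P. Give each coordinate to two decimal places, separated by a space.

2.28 -1.93

A=(0,0), D=(10.00,0)
B = A + 1.00·(cos49°, sin49°) = (0.6561, 0.7547)
|BD| = 9.3744
circle(B,8.00) ∩ circle(D,9.00): a=3.7805, h=7.0504
  candidates: C₊=(4.9919,7.4779) cross=66.093; C₋=(3.8566,-6.5772) cross=-66.093
  mode + wants cross > 0 → take C=(4.9919,7.4779) (cross=66.093)
ex = (C−B)/|BC| = (0.5420,0.8404); ey = (-0.8404,0.5420)
P = B + -1.38·ex + -2.82·ey = (2.2780,-1.9334)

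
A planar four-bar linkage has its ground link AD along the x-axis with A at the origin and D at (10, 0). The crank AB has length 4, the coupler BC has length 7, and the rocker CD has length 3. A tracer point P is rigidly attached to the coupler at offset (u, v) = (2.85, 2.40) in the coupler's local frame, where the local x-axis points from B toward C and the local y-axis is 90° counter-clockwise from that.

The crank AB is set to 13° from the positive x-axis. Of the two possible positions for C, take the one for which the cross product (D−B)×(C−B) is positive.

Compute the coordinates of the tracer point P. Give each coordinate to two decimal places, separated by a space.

5.92 4.03

A=(0,0), D=(10.00,0)
B = A + 4.00·(cos13°, sin13°) = (3.8975, 0.8998)
|BD| = 6.1685
circle(B,7.00) ∩ circle(D,3.00): a=6.3265, h=2.9958
  candidates: C₊=(10.5933,2.9407) cross=18.480; C₋=(9.7193,-2.9868) cross=-18.480
  mode + wants cross > 0 → take C=(10.5933,2.9407) (cross=18.480)
ex = (C−B)/|BC| = (0.9566,0.2916); ey = (-0.2916,0.9566)
P = B + 2.85·ex + 2.40·ey = (5.9239,4.0265)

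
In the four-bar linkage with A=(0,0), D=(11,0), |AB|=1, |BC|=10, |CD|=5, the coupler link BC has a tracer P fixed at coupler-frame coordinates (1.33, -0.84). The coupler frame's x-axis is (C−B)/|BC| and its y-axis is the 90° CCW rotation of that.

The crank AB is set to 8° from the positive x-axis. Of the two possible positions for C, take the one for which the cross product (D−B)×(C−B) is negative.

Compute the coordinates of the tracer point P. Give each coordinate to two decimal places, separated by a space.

A=(0,0), D=(11.00,0)
B = A + 1.00·(cos8°, sin8°) = (0.9903, 0.1392)
|BD| = 10.0107
circle(B,10.00) ∩ circle(D,5.00): a=8.7513, h=4.8388
  candidates: C₊=(9.8080,4.8558) cross=48.440; C₋=(9.6735,-4.8208) cross=-48.440
  mode - wants cross < 0 → take C=(9.6735,-4.8208) (cross=-48.440)
ex = (C−B)/|BC| = (0.8683,-0.4960); ey = (0.4960,0.8683)
P = B + 1.33·ex + -0.84·ey = (1.7285,-1.2499)

1.73 -1.25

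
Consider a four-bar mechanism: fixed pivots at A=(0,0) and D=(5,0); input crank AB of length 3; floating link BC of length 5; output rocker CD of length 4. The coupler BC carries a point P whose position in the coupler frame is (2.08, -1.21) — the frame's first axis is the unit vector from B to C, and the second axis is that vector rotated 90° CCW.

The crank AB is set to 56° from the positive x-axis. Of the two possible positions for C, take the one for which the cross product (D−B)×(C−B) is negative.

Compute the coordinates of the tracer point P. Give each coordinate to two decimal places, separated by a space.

0.55 0.36

A=(0,0), D=(5.00,0)
B = A + 3.00·(cos56°, sin56°) = (1.6776, 2.4871)
|BD| = 4.1502
circle(B,5.00) ∩ circle(D,4.00): a=3.1594, h=3.8753
  candidates: C₊=(6.5292,3.6962) cross=16.083; C₋=(1.8844,-2.5086) cross=-16.083
  mode - wants cross < 0 → take C=(1.8844,-2.5086) (cross=-16.083)
ex = (C−B)/|BC| = (0.0414,-0.9991); ey = (0.9991,0.0414)
P = B + 2.08·ex + -1.21·ey = (0.5547,0.3588)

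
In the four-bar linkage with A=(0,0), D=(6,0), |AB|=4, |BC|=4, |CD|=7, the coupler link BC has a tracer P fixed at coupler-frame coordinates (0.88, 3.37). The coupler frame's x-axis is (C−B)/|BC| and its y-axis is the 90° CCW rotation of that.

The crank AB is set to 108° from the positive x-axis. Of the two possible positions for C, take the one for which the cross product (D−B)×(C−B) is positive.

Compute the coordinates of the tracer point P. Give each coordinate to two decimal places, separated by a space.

A=(0,0), D=(6.00,0)
B = A + 4.00·(cos108°, sin108°) = (-1.2361, 3.8042)
|BD| = 8.1751
circle(B,4.00) ∩ circle(D,7.00): a=2.0693, h=3.4232
  candidates: C₊=(2.1884,5.8713) cross=27.985; C₋=(-0.9975,-0.1887) cross=-27.985
  mode + wants cross > 0 → take C=(2.1884,5.8713) (cross=27.985)
ex = (C−B)/|BC| = (0.8561,0.5168); ey = (-0.5168,0.8561)
P = B + 0.88·ex + 3.37·ey = (-2.2242,7.1441)

-2.22 7.14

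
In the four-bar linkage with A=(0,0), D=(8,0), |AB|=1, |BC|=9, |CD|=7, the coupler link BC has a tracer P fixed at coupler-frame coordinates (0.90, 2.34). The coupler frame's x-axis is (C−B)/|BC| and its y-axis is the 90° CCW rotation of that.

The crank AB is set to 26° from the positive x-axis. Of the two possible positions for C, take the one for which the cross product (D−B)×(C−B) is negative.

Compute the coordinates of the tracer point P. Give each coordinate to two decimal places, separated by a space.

3.31 1.11

A=(0,0), D=(8.00,0)
B = A + 1.00·(cos26°, sin26°) = (0.8988, 0.4384)
|BD| = 7.1147
circle(B,9.00) ∩ circle(D,7.00): a=5.8062, h=6.8766
  candidates: C₊=(7.1177,6.9442) cross=48.925; C₋=(6.2703,-6.7829) cross=-48.925
  mode - wants cross < 0 → take C=(6.2703,-6.7829) (cross=-48.925)
ex = (C−B)/|BC| = (0.5968,-0.8024); ey = (0.8024,0.5968)
P = B + 0.90·ex + 2.34·ey = (3.3135,1.1128)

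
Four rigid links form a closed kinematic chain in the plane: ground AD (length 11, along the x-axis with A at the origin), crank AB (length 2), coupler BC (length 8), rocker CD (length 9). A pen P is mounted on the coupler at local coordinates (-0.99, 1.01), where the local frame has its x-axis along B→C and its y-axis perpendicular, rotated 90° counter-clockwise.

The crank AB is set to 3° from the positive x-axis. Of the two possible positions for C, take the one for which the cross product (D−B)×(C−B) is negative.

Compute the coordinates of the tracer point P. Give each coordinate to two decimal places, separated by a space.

2.48 1.44

A=(0,0), D=(11.00,0)
B = A + 2.00·(cos3°, sin3°) = (1.9973, 0.1047)
|BD| = 9.0033
circle(B,8.00) ∩ circle(D,9.00): a=3.5576, h=7.1654
  candidates: C₊=(5.6379,7.2283) cross=64.513; C₋=(5.4713,-7.1016) cross=-64.513
  mode - wants cross < 0 → take C=(5.4713,-7.1016) (cross=-64.513)
ex = (C−B)/|BC| = (0.4343,-0.9008); ey = (0.9008,0.4343)
P = B + -0.99·ex + 1.01·ey = (2.4771,1.4351)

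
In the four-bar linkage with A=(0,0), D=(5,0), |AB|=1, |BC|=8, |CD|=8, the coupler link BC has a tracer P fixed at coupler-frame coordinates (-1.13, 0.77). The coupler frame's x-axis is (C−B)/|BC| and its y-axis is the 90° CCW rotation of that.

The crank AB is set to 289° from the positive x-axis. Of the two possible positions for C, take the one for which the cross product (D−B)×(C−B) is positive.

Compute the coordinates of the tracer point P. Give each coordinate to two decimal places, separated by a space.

-0.56 -1.99

A=(0,0), D=(5.00,0)
B = A + 1.00·(cos289°, sin289°) = (0.3256, -0.9455)
|BD| = 4.7691
circle(B,8.00) ∩ circle(D,8.00): a=2.3846, h=7.6364
  candidates: C₊=(1.1488,7.0120) cross=36.419; C₋=(4.1768,-7.9575) cross=-36.419
  mode + wants cross > 0 → take C=(1.1488,7.0120) (cross=36.419)
ex = (C−B)/|BC| = (0.1029,0.9947); ey = (-0.9947,0.1029)
P = B + -1.13·ex + 0.77·ey = (-0.5566,-1.9903)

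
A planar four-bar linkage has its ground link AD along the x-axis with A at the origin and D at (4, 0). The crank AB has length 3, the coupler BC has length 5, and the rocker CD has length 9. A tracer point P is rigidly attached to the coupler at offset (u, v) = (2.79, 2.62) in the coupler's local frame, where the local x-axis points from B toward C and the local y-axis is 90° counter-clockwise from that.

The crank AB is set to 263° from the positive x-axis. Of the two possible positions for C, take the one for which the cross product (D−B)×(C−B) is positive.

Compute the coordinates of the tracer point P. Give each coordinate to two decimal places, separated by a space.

-3.97 -4.26

A=(0,0), D=(4.00,0)
B = A + 3.00·(cos263°, sin263°) = (-0.3656, -2.9776)
|BD| = 5.2844
circle(B,5.00) ∩ circle(D,9.00): a=-2.6564, h=4.2360
  candidates: C₊=(-4.9470,-0.9750) cross=22.385; C₋=(-0.1733,-7.9739) cross=-22.385
  mode + wants cross > 0 → take C=(-4.9470,-0.9750) (cross=22.385)
ex = (C−B)/|BC| = (-0.9163,0.4005); ey = (-0.4005,-0.9163)
P = B + 2.79·ex + 2.62·ey = (-3.9714,-4.2608)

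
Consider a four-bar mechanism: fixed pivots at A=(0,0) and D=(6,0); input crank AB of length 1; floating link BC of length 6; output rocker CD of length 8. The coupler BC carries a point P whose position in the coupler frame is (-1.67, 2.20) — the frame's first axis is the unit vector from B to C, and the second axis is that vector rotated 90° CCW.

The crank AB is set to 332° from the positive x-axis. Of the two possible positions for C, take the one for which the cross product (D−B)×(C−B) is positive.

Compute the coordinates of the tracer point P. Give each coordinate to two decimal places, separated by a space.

-1.11 -2.39

A=(0,0), D=(6.00,0)
B = A + 1.00·(cos332°, sin332°) = (0.8829, -0.4695)
|BD| = 5.1385
circle(B,6.00) ∩ circle(D,8.00): a=-0.1552, h=5.9980
  candidates: C₊=(0.1804,5.4893) cross=30.821; C₋=(1.2764,-6.4566) cross=-30.821
  mode + wants cross > 0 → take C=(0.1804,5.4893) (cross=30.821)
ex = (C−B)/|BC| = (-0.1171,0.9931); ey = (-0.9931,-0.1171)
P = B + -1.67·ex + 2.20·ey = (-1.1064,-2.3856)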